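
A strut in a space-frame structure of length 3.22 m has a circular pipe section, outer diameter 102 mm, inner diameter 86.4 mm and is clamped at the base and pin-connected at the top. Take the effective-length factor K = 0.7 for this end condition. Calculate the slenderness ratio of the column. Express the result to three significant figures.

d_o = 102 mm, d_i = 86.4 mm
I = π(d_o⁴ − d_i⁴)/64 = π(102⁴ − 86.40⁴)/64 = 2.578×10^6 mm⁴
A = 2.308×10^3 mm²;  r_min = √(I/A) = √(2.578×10^6/2.308×10^3) = 33.42 mm
L_e = K·L = 0.7 × 3.22 m = 2.254 m = 2254.0 mm
λ = L_e / r_min = 2254.0 / 33.42 = 67.4

λ ≈ 67.4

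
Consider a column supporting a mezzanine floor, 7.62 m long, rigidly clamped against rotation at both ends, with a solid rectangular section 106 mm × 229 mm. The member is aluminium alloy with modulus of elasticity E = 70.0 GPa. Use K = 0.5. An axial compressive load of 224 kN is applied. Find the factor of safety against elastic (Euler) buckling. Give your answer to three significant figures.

n ≈ 4.83

Buckling occurs about the weak axis: I_min = h·b³/12 with b = 106 mm (the shorter side).
I_min = 229×106³/12 = 2.273×10^7 mm⁴
I = 2.273×10^7 mm⁴ = 2.273×10^-5 m⁴
Effective length L_e = K·L = 0.5 × 7.62 = 3.810 m
P_cr = π²EI / L_e² = π² × 70.0×10⁹ × 2.273×10^-5 / 3.810² = 1.082×10^6 N
Factor of safety n = P_cr / P = 1081.7 / 224 = 4.83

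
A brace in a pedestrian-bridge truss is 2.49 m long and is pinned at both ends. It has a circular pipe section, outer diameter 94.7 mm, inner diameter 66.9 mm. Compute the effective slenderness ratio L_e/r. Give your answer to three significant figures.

λ ≈ 85.9

d_o = 94.7 mm, d_i = 66.9 mm
I = π(d_o⁴ − d_i⁴)/64 = π(94.7⁴ − 66.90⁴)/64 = 2.965×10^6 mm⁴
A = 3.528×10^3 mm²;  r_min = √(I/A) = √(2.965×10^6/3.528×10^3) = 28.99 mm
L_e = K·L = 1 × 2.49 m = 2.490 m = 2490.0 mm
λ = L_e / r_min = 2490.0 / 28.99 = 85.9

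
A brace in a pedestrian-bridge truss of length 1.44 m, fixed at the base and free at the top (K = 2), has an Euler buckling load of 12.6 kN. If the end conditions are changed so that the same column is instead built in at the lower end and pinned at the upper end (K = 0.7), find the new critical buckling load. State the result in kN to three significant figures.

P_cr ≈ 103 kN

P_cr ∝ 1/K², so P_cr,new = P_cr,old × (K_old/K_new)² = 12.6 × (2/0.7)²
= 12.6 × 8.163 = 103 kN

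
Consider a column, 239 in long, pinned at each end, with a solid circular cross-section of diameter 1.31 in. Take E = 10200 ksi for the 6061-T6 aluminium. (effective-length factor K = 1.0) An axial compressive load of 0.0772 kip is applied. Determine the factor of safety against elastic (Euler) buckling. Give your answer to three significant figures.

I = πd⁴/64 = π×1.31⁴/64 = 0.1446 in⁴
Effective length L_e = K·L = 1 × 239 = 239.0 in
P_cr = π²EI / L_e² = π² × 10200×10³ × 0.1446 / 239.0² = 254.8 lb
Factor of safety n = P_cr / P = 0.25478 / 0.0772 = 3.30

n ≈ 3.30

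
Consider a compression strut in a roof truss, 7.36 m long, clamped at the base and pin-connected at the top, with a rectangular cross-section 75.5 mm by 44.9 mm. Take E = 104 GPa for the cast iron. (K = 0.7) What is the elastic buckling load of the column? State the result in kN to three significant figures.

P_cr ≈ 22.0 kN

Buckling occurs about the weak axis: I_min = h·b³/12 with b = 44.9 mm (the shorter side).
I_min = 75.5×44.9³/12 = 5.695×10^5 mm⁴
I = 5.695×10^5 mm⁴ = 5.695×10^-7 m⁴
Effective length L_e = K·L = 0.7 × 7.36 = 5.152 m
P_cr = π²EI / L_e² = π² × 104×10⁹ × 5.695×10^-7 / 5.152² = 2.202×10^4 N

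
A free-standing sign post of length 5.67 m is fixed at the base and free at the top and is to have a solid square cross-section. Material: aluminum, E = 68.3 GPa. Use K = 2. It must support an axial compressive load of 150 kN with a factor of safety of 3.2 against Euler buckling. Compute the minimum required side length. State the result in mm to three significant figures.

a ≈ 182 mm

Required P_cr = n·P = 3.2 × 150 = 480.0 kN
L_e = K·L = 2 × 5.67 = 11.34 m
Required I = P_cr·L_e²/(π²E) = 4.800×10^5 × 11.34² / (π² × 6.83×10^10) = 9.157×10^-5 m⁴
I_req = 9.157×10^7 mm⁴
Solid square: I = a⁴/12  ⇒  a = (12I)^(1/4) = (12×9.157×10^7)^(1/4) = 182 mm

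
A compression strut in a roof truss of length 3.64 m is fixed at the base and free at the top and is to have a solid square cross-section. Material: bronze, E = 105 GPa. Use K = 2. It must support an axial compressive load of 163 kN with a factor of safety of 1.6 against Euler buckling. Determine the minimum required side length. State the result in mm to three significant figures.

a ≈ 112 mm

Required P_cr = n·P = 1.6 × 163 = 260.8 kN
L_e = K·L = 2 × 3.64 = 7.280 m
Required I = P_cr·L_e²/(π²E) = 2.608×10^5 × 7.280² / (π² × 1.05×10^11) = 1.334×10^-5 m⁴
I_req = 1.334×10^7 mm⁴
Solid square: I = a⁴/12  ⇒  a = (12I)^(1/4) = (12×1.334×10^7)^(1/4) = 112 mm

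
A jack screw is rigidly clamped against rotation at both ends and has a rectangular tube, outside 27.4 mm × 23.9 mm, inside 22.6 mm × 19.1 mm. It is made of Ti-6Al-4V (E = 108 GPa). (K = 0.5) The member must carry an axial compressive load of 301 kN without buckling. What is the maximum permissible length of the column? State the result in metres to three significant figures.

Weak-axis I_min = (h_o·b_o³ − h_i·b_i³)/12 with b_o = 23.9, b_i = 19.10 mm (shorter outer/inner sides).
I_min = (27.4×23.9³ − 22.60×19.10³)/12 = 1.805×10^4 mm⁴
I = 1.805×10^-8 m⁴
At the buckling limit P_cr = P = 3.010×10^5 N
From P_cr = π²EI/(K·L)²:  L = (1/K)·√(π²EI/P_cr) = (1/0.5)·√(π²×1.08×10^11×1.805×10^-8/3.010×10^5)
L = 0.506 m

L_max ≈ 0.506 m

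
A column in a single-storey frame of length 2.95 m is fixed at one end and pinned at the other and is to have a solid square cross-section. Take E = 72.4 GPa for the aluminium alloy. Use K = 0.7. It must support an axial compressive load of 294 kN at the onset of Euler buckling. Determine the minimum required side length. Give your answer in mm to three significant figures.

a ≈ 67.7 mm

L_e = K·L = 0.7 × 2.95 = 2.065 m
Required I = P_cr·L_e²/(π²E) = 2.940×10^5 × 2.065² / (π² × 7.24×10^10) = 1.754×10^-6 m⁴
I_req = 1.754×10^6 mm⁴
Solid square: I = a⁴/12  ⇒  a = (12I)^(1/4) = (12×1.754×10^6)^(1/4) = 67.7 mm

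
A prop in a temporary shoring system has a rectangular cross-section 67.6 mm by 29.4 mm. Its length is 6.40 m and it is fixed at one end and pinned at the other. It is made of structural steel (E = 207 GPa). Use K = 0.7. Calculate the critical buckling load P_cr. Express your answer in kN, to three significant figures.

Buckling occurs about the weak axis: I_min = h·b³/12 with b = 29.4 mm (the shorter side).
I_min = 67.6×29.4³/12 = 1.432×10^5 mm⁴
I = 1.432×10^5 mm⁴ = 1.432×10^-7 m⁴
Effective length L_e = K·L = 0.7 × 6.40 = 4.480 m
P_cr = π²EI / L_e² = π² × 207×10⁹ × 1.432×10^-7 / 4.480² = 1.457×10^4 N

P_cr ≈ 14.6 kN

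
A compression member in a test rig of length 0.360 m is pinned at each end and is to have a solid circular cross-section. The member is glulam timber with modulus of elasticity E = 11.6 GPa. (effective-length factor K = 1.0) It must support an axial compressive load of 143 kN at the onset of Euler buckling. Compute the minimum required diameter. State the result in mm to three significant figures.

L_e = K·L = 1 × 0.360 = 0.3600 m
Required I = P_cr·L_e²/(π²E) = 1.430×10^5 × 0.3600² / (π² × 1.16×10^10) = 1.619×10^-7 m⁴
I_req = 1.619×10^5 mm⁴
Solid circle: I = πd⁴/64  ⇒  d = (64I/π)^(1/4) = (64×1.619×10^5/π)^(1/4) = 42.6 mm

d ≈ 42.6 mm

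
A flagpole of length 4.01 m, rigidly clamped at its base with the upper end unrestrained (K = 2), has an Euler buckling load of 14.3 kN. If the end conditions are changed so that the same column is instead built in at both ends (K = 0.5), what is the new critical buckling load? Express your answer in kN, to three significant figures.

P_cr ≈ 229 kN

P_cr ∝ 1/K², so P_cr,new = P_cr,old × (K_old/K_new)² = 14.3 × (2/0.5)²
= 14.3 × 16.00 = 229 kN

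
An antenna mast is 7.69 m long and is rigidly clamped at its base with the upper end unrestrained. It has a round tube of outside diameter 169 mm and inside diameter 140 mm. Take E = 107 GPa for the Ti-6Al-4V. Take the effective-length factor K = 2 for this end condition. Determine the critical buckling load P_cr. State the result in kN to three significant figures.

P_cr ≈ 94.6 kN

d_o = 169 mm, d_i = 140 mm
I = π(d_o⁴ − d_i⁴)/64 = π(169⁴ − 140.0⁴)/64 = 2.118×10^7 mm⁴
I = 2.118×10^7 mm⁴ = 2.118×10^-5 m⁴
Effective length L_e = K·L = 2 × 7.69 = 15.38 m
P_cr = π²EI / L_e² = π² × 107×10⁹ × 2.118×10^-5 / 15.38² = 9.458×10^4 N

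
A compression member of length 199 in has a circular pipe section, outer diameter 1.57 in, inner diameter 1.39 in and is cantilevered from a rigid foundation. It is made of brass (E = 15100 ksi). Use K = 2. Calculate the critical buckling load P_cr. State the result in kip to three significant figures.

P_cr ≈ 0.108 kip

d_o = 1.57 in, d_i = 1.39 in
I = π(d_o⁴ − d_i⁴)/64 = π(1.57⁴ − 1.390⁴)/64 = 0.1150 in⁴
Effective length L_e = K·L = 2 × 199 = 398.0 in
P_cr = π²EI / L_e² = π² × 15100×10³ × 0.1150 / 398.0² = 108.2 lb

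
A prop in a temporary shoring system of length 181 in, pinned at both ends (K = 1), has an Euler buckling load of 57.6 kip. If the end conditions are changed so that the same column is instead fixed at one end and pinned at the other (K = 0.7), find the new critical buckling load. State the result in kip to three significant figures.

P_cr ∝ 1/K², so P_cr,new = P_cr,old × (K_old/K_new)² = 57.6 × (1/0.7)²
= 57.6 × 2.041 = 118 kip

P_cr ≈ 118 kip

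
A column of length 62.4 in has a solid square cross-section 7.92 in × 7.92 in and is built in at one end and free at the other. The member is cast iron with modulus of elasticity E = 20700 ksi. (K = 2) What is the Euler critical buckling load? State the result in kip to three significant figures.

I = a⁴/12 = 7.92⁴/12 = 327.9 in⁴
Effective length L_e = K·L = 2 × 62.4 = 124.8 in
P_cr = π²EI / L_e² = π² × 20700×10³ × 327.9 / 124.8² = 4.301×10^6 lb

P_cr ≈ 4300 kip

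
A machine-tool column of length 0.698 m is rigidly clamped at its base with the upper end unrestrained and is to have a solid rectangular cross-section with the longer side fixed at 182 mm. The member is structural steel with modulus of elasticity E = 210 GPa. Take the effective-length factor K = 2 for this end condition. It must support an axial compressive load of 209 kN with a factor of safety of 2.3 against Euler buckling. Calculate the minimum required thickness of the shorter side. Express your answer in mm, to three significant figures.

Required P_cr = n·P = 2.3 × 209 = 480.7 kN
L_e = K·L = 2 × 0.698 = 1.396 m
Required I = P_cr·L_e²/(π²E) = 4.807×10^5 × 1.396² / (π² × 2.10×10^11) = 4.520×10^-7 m⁴
I_req = 4.520×10^5 mm⁴
Rectangle, weak axis: I_min = h·b³/12 with h = 182 mm fixed  ⇒  b = (12I/h)^(1/3) = 31.0 mm

b ≈ 31.0 mm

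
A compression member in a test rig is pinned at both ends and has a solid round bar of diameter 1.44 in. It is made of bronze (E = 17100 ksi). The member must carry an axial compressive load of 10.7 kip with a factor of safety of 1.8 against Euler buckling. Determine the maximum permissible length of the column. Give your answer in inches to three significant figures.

I = πd⁴/64 = π×1.44⁴/64 = 0.2111 in⁴
Required critical load P_cr = n·P = 1.8 × 10.7 = 19.26 kip = 1.926×10^4 lb
From P_cr = π²EI/(K·L)²:  L = (1/K)·√(π²EI/P_cr) = (1/1)·√(π²×1.71×10^7×0.2111/1.926×10^4)
L = 43.0 in

L_max ≈ 43.0 in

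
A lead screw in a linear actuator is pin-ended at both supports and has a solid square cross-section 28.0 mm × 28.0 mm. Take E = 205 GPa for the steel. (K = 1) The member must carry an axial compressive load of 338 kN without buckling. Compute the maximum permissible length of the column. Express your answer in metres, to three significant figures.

L_max ≈ 0.554 m

I = a⁴/12 = 28.0⁴/12 = 5.122×10^4 mm⁴
I = 5.122×10^-8 m⁴
At the buckling limit P_cr = P = 3.380×10^5 N
From P_cr = π²EI/(K·L)²:  L = (1/K)·√(π²EI/P_cr) = (1/1)·√(π²×2.05×10^11×5.122×10^-8/3.380×10^5)
L = 0.554 m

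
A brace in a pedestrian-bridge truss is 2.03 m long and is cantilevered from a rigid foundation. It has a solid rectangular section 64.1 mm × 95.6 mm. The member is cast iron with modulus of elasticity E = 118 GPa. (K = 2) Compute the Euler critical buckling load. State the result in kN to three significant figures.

P_cr ≈ 148 kN

Buckling occurs about the weak axis: I_min = h·b³/12 with b = 64.1 mm (the shorter side).
I_min = 95.6×64.1³/12 = 2.098×10^6 mm⁴
I = 2.098×10^6 mm⁴ = 2.098×10^-6 m⁴
Effective length L_e = K·L = 2 × 2.03 = 4.060 m
P_cr = π²EI / L_e² = π² × 118×10⁹ × 2.098×10^-6 / 4.060² = 1.482×10^5 N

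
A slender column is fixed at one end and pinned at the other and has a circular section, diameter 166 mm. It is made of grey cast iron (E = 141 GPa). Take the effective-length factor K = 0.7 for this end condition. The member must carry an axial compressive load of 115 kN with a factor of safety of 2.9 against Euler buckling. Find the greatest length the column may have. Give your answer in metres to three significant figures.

L_max ≈ 17.8 m

I = πd⁴/64 = π×166⁴/64 = 3.727×10^7 mm⁴
I = 3.727×10^-5 m⁴
Required critical load P_cr = n·P = 2.9 × 115 = 333.5 kN = 3.335×10^5 N
From P_cr = π²EI/(K·L)²:  L = (1/K)·√(π²EI/P_cr) = (1/0.7)·√(π²×1.41×10^11×3.727×10^-5/3.335×10^5)
L = 17.8 m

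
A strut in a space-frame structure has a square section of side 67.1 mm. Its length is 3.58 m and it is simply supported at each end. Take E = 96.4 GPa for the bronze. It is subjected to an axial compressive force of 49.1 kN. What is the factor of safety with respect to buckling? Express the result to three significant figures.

n ≈ 2.55

I = a⁴/12 = 67.1⁴/12 = 1.689×10^6 mm⁴
I = 1.689×10^6 mm⁴ = 1.689×10^-6 m⁴
Effective length L_e = K·L = 1 × 3.58 = 3.580 m
P_cr = π²EI / L_e² = π² × 96.4×10⁹ × 1.689×10^-6 / 3.580² = 1.254×10^5 N
Factor of safety n = P_cr / P = 125.41 / 49.1 = 2.55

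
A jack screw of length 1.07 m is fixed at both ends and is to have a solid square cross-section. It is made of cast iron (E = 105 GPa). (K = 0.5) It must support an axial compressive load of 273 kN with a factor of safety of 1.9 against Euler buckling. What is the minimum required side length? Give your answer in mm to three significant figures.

Required P_cr = n·P = 1.9 × 273 = 518.7 kN
L_e = K·L = 0.5 × 1.07 = 0.5350 m
Required I = P_cr·L_e²/(π²E) = 5.187×10^5 × 0.5350² / (π² × 1.05×10^11) = 1.433×10^-7 m⁴
I_req = 1.433×10^5 mm⁴
Solid square: I = a⁴/12  ⇒  a = (12I)^(1/4) = (12×1.433×10^5)^(1/4) = 36.2 mm

a ≈ 36.2 mm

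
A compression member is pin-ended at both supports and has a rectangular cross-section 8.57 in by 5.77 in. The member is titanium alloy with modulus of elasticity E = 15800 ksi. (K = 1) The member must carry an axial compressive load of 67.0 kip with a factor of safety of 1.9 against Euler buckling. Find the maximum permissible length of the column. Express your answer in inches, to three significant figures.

Buckling occurs about the weak axis: I_min = h·b³/12 with b = 5.77 in (the shorter side).
I_min = 8.57×5.77³/12 = 137.2 in⁴
Required critical load P_cr = n·P = 1.9 × 67.0 = 127.3 kip = 1.273×10^5 lb
From P_cr = π²EI/(K·L)²:  L = (1/K)·√(π²EI/P_cr) = (1/1)·√(π²×1.58×10^7×137.2/1.273×10^5)
L = 410 in

L_max ≈ 410 in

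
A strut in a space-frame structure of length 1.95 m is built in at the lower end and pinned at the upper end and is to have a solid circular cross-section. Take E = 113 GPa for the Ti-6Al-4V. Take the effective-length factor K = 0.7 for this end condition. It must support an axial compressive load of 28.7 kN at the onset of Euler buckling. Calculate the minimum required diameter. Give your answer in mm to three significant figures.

d ≈ 31.4 mm

L_e = K·L = 0.7 × 1.95 = 1.365 m
Required I = P_cr·L_e²/(π²E) = 2.870×10^4 × 1.365² / (π² × 1.13×10^11) = 4.795×10^-8 m⁴
I_req = 4.795×10^4 mm⁴
Solid circle: I = πd⁴/64  ⇒  d = (64I/π)^(1/4) = (64×4.795×10^4/π)^(1/4) = 31.4 mm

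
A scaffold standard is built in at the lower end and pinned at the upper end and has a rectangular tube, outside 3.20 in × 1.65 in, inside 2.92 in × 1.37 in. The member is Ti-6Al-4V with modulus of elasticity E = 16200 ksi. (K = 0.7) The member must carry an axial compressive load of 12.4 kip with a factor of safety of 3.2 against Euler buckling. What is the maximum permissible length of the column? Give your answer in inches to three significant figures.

L_max ≈ 68.6 in

Weak-axis I_min = (h_o·b_o³ − h_i·b_i³)/12 with b_o = 1.65, b_i = 1.370 in (shorter outer/inner sides).
I_min = (3.20×1.65³ − 2.920×1.370³)/12 = 0.5722 in⁴
Required critical load P_cr = n·P = 3.2 × 12.4 = 39.68 kip = 3.968×10^4 lb
From P_cr = π²EI/(K·L)²:  L = (1/K)·√(π²EI/P_cr) = (1/0.7)·√(π²×1.62×10^7×0.5722/3.968×10^4)
L = 68.6 in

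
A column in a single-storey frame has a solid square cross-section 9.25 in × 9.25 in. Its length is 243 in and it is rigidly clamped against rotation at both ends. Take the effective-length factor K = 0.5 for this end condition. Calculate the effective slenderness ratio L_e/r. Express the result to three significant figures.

λ ≈ 45.5

I = a⁴/12 = 9.25⁴/12 = 610.1 in⁴
A = 85.56 in²;  r_min = √(I/A) = √(610.1/85.56) = 2.670 in
L_e = K·L = 0.5 × 243 = 121.5 in
λ = L_e / r_min = 121.50 / 2.670 = 45.5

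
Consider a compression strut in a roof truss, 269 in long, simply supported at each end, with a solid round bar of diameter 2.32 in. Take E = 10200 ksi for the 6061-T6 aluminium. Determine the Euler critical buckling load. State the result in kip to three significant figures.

P_cr ≈ 1.98 kip

I = πd⁴/64 = π×2.32⁴/64 = 1.422 in⁴
Effective length L_e = K·L = 1 × 269 = 269.0 in
P_cr = π²EI / L_e² = π² × 10200×10³ × 1.422 / 269.0² = 1.978×10^3 lb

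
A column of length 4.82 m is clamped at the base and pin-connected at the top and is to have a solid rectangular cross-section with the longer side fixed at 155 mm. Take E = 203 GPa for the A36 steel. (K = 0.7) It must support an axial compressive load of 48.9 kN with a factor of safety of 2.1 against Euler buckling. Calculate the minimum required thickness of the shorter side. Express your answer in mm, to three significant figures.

Required P_cr = n·P = 2.1 × 48.9 = 102.7 kN
L_e = K·L = 0.7 × 4.82 = 3.374 m
Required I = P_cr·L_e²/(π²E) = 1.027×10^5 × 3.374² / (π² × 2.03×10^11) = 5.835×10^-7 m⁴
I_req = 5.835×10^5 mm⁴
Rectangle, weak axis: I_min = h·b³/12 with h = 155 mm fixed  ⇒  b = (12I/h)^(1/3) = 35.6 mm

b ≈ 35.6 mm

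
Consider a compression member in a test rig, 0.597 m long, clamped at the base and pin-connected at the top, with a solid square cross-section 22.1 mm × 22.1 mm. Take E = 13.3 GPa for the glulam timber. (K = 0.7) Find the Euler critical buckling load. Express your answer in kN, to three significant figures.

I = a⁴/12 = 22.1⁴/12 = 1.988×10^4 mm⁴
I = 1.988×10^4 mm⁴ = 1.988×10^-8 m⁴
Effective length L_e = K·L = 0.7 × 0.597 = 0.4179 m
P_cr = π²EI / L_e² = π² × 13.3×10⁹ × 1.988×10^-8 / 0.4179² = 1.494×10^4 N

P_cr ≈ 14.9 kN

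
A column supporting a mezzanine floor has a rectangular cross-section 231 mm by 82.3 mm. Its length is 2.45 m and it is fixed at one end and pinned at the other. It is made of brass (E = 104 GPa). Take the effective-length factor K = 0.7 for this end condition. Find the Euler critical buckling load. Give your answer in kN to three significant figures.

P_cr ≈ 3740 kN

Buckling occurs about the weak axis: I_min = h·b³/12 with b = 82.3 mm (the shorter side).
I_min = 231×82.3³/12 = 1.073×10^7 mm⁴
I = 1.073×10^7 mm⁴ = 1.073×10^-5 m⁴
Effective length L_e = K·L = 0.7 × 2.45 = 1.715 m
P_cr = π²EI / L_e² = π² × 104×10⁹ × 1.073×10^-5 / 1.715² = 3.745×10^6 N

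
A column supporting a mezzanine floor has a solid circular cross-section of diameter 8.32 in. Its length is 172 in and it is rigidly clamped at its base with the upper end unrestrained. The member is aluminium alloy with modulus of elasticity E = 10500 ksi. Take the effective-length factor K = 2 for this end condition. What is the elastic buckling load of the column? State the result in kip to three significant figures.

P_cr ≈ 206 kip

I = πd⁴/64 = π×8.32⁴/64 = 235.2 in⁴
Effective length L_e = K·L = 2 × 172 = 344.0 in
P_cr = π²EI / L_e² = π² × 10500×10³ × 235.2 / 344.0² = 2.060×10^5 lb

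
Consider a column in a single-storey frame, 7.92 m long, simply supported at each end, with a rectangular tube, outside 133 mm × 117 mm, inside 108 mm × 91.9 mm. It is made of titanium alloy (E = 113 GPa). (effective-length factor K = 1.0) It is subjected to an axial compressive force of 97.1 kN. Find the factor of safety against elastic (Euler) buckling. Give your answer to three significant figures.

Weak-axis I_min = (h_o·b_o³ − h_i·b_i³)/12 with b_o = 117, b_i = 91.90 mm (shorter outer/inner sides).
I_min = (133×117³ − 108.0×91.90³)/12 = 1.077×10^7 mm⁴
I = 1.077×10^7 mm⁴ = 1.077×10^-5 m⁴
Effective length L_e = K·L = 1 × 7.92 = 7.920 m
P_cr = π²EI / L_e² = π² × 113×10⁹ × 1.077×10^-5 / 7.920² = 1.914×10^5 N
Factor of safety n = P_cr / P = 191.42 / 97.1 = 1.97

n ≈ 1.97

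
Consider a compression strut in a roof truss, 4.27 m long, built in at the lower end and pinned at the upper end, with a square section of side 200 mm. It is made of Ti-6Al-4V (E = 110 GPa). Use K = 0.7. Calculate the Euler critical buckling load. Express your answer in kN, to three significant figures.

P_cr ≈ 16200 kN

I = a⁴/12 = 200⁴/12 = 1.333×10^8 mm⁴
I = 1.333×10^8 mm⁴ = 1.333×10^-4 m⁴
Effective length L_e = K·L = 0.7 × 4.27 = 2.989 m
P_cr = π²EI / L_e² = π² × 110×10⁹ × 1.333×10^-4 / 2.989² = 1.620×10^7 N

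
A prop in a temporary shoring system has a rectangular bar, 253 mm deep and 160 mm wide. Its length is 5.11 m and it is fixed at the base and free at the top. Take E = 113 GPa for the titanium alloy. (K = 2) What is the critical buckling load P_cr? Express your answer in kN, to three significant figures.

Buckling occurs about the weak axis: I_min = h·b³/12 with b = 160 mm (the shorter side).
I_min = 253×160³/12 = 8.636×10^7 mm⁴
I = 8.636×10^7 mm⁴ = 8.636×10^-5 m⁴
Effective length L_e = K·L = 2 × 5.11 = 10.22 m
P_cr = π²EI / L_e² = π² × 113×10⁹ × 8.636×10^-5 / 10.22² = 9.221×10^5 N

P_cr ≈ 922 kN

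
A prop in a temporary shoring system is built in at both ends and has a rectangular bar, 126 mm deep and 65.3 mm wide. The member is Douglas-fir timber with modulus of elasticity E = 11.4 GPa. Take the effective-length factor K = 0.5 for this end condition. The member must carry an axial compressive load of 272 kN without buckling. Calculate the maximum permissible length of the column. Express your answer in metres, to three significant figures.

Buckling occurs about the weak axis: I_min = h·b³/12 with b = 65.3 mm (the shorter side).
I_min = 126×65.3³/12 = 2.924×10^6 mm⁴
I = 2.924×10^-6 m⁴
At the buckling limit P_cr = P = 2.720×10^5 N
From P_cr = π²EI/(K·L)²:  L = (1/K)·√(π²EI/P_cr) = (1/0.5)·√(π²×1.14×10^10×2.924×10^-6/2.720×10^5)
L = 2.20 m

L_max ≈ 2.20 m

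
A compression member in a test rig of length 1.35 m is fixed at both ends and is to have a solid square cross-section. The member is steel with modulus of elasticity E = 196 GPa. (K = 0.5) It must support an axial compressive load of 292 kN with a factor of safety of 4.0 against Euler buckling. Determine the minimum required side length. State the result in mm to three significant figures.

Required P_cr = n·P = 4.0 × 292 = 1168 kN
L_e = K·L = 0.5 × 1.35 = 0.6750 m
Required I = P_cr·L_e²/(π²E) = 1.168×10^6 × 0.6750² / (π² × 1.96×10^11) = 2.751×10^-7 m⁴
I_req = 2.751×10^5 mm⁴
Solid square: I = a⁴/12  ⇒  a = (12I)^(1/4) = (12×2.751×10^5)^(1/4) = 42.6 mm

a ≈ 42.6 mm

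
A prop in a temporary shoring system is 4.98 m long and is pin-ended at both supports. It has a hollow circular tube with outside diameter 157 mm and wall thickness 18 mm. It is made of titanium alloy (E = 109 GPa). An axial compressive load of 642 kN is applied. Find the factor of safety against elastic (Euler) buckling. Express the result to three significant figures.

n ≈ 1.30

Inner diameter d_i = 157 − 2×18 = 121.0 mm
I = π(d_o⁴ − d_i⁴)/64 = π(157⁴ − 121.0⁴)/64 = 1.930×10^7 mm⁴
I = 1.930×10^7 mm⁴ = 1.930×10^-5 m⁴
Effective length L_e = K·L = 1 × 4.98 = 4.980 m
P_cr = π²EI / L_e² = π² × 109×10⁹ × 1.930×10^-5 / 4.980² = 8.373×10^5 N
Factor of safety n = P_cr / P = 837.27 / 642 = 1.30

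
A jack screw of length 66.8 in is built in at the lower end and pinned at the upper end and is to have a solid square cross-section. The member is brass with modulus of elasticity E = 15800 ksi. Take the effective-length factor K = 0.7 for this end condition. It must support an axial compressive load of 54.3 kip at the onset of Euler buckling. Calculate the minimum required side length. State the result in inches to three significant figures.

L_e = K·L = 0.7 × 66.8 = 46.76 in
Required I = P_cr·L_e²/(π²E) = 5.430×10^4 × 46.76² / (π² × 1.58×10^7) = 0.7614 in⁴
Solid square: I = a⁴/12  ⇒  a = (12I)^(1/4) = (12×0.7614)^(1/4) = 1.74 in

a ≈ 1.74 in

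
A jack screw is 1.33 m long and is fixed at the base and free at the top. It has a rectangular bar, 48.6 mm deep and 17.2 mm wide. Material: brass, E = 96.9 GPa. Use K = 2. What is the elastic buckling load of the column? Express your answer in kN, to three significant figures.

P_cr ≈ 2.79 kN

Buckling occurs about the weak axis: I_min = h·b³/12 with b = 17.2 mm (the shorter side).
I_min = 48.6×17.2³/12 = 2.061×10^4 mm⁴
I = 2.061×10^4 mm⁴ = 2.061×10^-8 m⁴
Effective length L_e = K·L = 2 × 1.33 = 2.660 m
P_cr = π²EI / L_e² = π² × 96.9×10⁹ × 2.061×10^-8 / 2.660² = 2.785×10^3 N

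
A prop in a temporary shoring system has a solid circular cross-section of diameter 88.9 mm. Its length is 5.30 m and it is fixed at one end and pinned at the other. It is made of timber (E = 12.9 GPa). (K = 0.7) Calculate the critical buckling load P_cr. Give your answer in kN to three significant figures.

I = πd⁴/64 = π×88.9⁴/64 = 3.066×10^6 mm⁴
I = 3.066×10^6 mm⁴ = 3.066×10^-6 m⁴
Effective length L_e = K·L = 0.7 × 5.30 = 3.710 m
P_cr = π²EI / L_e² = π² × 12.9×10⁹ × 3.066×10^-6 / 3.710² = 2.836×10^4 N

P_cr ≈ 28.4 kN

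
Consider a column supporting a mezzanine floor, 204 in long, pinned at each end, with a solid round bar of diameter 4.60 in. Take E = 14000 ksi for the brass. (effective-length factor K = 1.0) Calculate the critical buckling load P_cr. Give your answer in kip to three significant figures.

I = πd⁴/64 = π×4.60⁴/64 = 21.98 in⁴
Effective length L_e = K·L = 1 × 204 = 204.0 in
P_cr = π²EI / L_e² = π² × 14000×10³ × 21.98 / 204.0² = 7.297×10^4 lb

P_cr ≈ 73.0 kip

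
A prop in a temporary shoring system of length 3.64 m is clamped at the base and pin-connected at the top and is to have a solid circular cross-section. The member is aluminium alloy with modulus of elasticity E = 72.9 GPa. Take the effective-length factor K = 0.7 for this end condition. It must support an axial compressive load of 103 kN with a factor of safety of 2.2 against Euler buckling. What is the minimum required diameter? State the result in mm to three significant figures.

Required P_cr = n·P = 2.2 × 103 = 226.6 kN
L_e = K·L = 0.7 × 3.64 = 2.548 m
Required I = P_cr·L_e²/(π²E) = 2.266×10^5 × 2.548² / (π² × 7.29×10^10) = 2.045×10^-6 m⁴
I_req = 2.045×10^6 mm⁴
Solid circle: I = πd⁴/64  ⇒  d = (64I/π)^(1/4) = (64×2.045×10^6/π)^(1/4) = 80.3 mm

d ≈ 80.3 mm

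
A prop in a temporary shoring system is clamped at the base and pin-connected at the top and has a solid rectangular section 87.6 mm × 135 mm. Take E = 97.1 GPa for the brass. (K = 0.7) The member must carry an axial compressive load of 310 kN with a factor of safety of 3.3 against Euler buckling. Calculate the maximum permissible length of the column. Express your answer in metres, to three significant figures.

Buckling occurs about the weak axis: I_min = h·b³/12 with b = 87.6 mm (the shorter side).
I_min = 135×87.6³/12 = 7.562×10^6 mm⁴
I = 7.562×10^-6 m⁴
Required critical load P_cr = n·P = 3.3 × 310 = 1023 kN = 1.023×10^6 N
From P_cr = π²EI/(K·L)²:  L = (1/K)·√(π²EI/P_cr) = (1/0.7)·√(π²×9.71×10^10×7.562×10^-6/1.023×10^6)
L = 3.80 m

L_max ≈ 3.80 m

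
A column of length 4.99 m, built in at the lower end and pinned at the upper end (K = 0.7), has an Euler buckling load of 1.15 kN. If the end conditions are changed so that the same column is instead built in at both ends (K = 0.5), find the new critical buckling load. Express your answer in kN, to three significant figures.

P_cr ≈ 2.25 kN

P_cr ∝ 1/K², so P_cr,new = P_cr,old × (K_old/K_new)² = 1.15 × (0.7/0.5)²
= 1.15 × 1.960 = 2.25 kN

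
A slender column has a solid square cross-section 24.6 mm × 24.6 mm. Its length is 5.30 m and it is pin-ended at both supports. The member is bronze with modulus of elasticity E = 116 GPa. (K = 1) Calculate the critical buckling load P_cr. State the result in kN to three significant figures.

P_cr ≈ 1.24 kN

I = a⁴/12 = 24.6⁴/12 = 3.052×10^4 mm⁴
I = 3.052×10^4 mm⁴ = 3.052×10^-8 m⁴
Effective length L_e = K·L = 1 × 5.30 = 5.300 m
P_cr = π²EI / L_e² = π² × 116×10⁹ × 3.052×10^-8 / 5.300² = 1.244×10^3 N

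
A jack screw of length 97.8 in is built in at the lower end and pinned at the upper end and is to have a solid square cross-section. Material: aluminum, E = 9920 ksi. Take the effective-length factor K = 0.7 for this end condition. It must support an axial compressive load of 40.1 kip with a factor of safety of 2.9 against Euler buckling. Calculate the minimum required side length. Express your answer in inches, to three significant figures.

a ≈ 2.86 in

Required P_cr = n·P = 2.9 × 40.1 = 116.3 kip
L_e = K·L = 0.7 × 97.8 = 68.46 in
Required I = P_cr·L_e²/(π²E) = 1.163×10^5 × 68.46² / (π² × 9.92×10^6) = 5.567 in⁴
Solid square: I = a⁴/12  ⇒  a = (12I)^(1/4) = (12×5.567)^(1/4) = 2.86 in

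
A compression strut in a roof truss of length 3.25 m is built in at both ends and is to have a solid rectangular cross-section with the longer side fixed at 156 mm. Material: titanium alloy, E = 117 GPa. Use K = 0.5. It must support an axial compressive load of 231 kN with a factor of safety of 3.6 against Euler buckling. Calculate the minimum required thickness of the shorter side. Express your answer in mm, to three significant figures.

Required P_cr = n·P = 3.6 × 231 = 831.6 kN
L_e = K·L = 0.5 × 3.25 = 1.625 m
Required I = P_cr·L_e²/(π²E) = 8.316×10^5 × 1.625² / (π² × 1.17×10^11) = 1.902×10^-6 m⁴
I_req = 1.902×10^6 mm⁴
Rectangle, weak axis: I_min = h·b³/12 with h = 156 mm fixed  ⇒  b = (12I/h)^(1/3) = 52.7 mm

b ≈ 52.7 mm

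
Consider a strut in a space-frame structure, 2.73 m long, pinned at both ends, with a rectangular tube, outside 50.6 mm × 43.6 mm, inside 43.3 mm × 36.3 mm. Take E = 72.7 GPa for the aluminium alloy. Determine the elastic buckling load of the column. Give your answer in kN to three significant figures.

Weak-axis I_min = (h_o·b_o³ − h_i·b_i³)/12 with b_o = 43.6, b_i = 36.30 mm (shorter outer/inner sides).
I_min = (50.6×43.6³ − 43.30×36.30³)/12 = 1.769×10^5 mm⁴
I = 1.769×10^5 mm⁴ = 1.769×10^-7 m⁴
Effective length L_e = K·L = 1 × 2.73 = 2.730 m
P_cr = π²EI / L_e² = π² × 72.7×10⁹ × 1.769×10^-7 / 2.730² = 1.703×10^4 N

P_cr ≈ 17.0 kN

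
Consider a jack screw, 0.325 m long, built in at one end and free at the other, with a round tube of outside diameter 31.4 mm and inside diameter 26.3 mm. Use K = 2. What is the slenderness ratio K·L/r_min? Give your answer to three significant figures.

d_o = 31.4 mm, d_i = 26.3 mm
I = π(d_o⁴ − d_i⁴)/64 = π(31.4⁴ − 26.30⁴)/64 = 2.423×10^4 mm⁴
A = 231.1 mm²;  r_min = √(I/A) = √(2.423×10^4/231.1) = 10.24 mm
L_e = K·L = 2 × 0.325 m = 0.6500 m = 650.00 mm
λ = L_e / r_min = 650.00 / 10.24 = 63.5

λ ≈ 63.5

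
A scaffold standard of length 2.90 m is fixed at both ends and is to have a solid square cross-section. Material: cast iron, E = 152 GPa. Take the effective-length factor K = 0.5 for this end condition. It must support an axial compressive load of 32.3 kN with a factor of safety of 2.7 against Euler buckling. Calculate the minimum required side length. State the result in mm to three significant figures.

Required P_cr = n·P = 2.7 × 32.3 = 87.21 kN
L_e = K·L = 0.5 × 2.90 = 1.450 m
Required I = P_cr·L_e²/(π²E) = 8.721×10^4 × 1.450² / (π² × 1.52×10^11) = 1.222×10^-7 m⁴
I_req = 1.222×10^5 mm⁴
Solid square: I = a⁴/12  ⇒  a = (12I)^(1/4) = (12×1.222×10^5)^(1/4) = 34.8 mm

a ≈ 34.8 mm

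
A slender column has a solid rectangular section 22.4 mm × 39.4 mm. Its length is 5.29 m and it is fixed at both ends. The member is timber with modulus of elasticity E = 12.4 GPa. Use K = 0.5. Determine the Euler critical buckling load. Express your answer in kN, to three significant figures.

Buckling occurs about the weak axis: I_min = h·b³/12 with b = 22.4 mm (the shorter side).
I_min = 39.4×22.4³/12 = 3.690×10^4 mm⁴
I = 3.690×10^4 mm⁴ = 3.690×10^-8 m⁴
Effective length L_e = K·L = 0.5 × 5.29 = 2.645 m
P_cr = π²EI / L_e² = π² × 12.4×10⁹ × 3.690×10^-8 / 2.645² = 645.5 N

P_cr ≈ 0.646 kN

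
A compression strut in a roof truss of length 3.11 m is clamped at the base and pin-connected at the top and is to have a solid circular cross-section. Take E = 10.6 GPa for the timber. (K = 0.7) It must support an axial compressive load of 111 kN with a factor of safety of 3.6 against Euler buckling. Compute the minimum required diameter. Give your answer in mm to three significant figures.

Required P_cr = n·P = 3.6 × 111 = 399.6 kN
L_e = K·L = 0.7 × 3.11 = 2.177 m
Required I = P_cr·L_e²/(π²E) = 3.996×10^5 × 2.177² / (π² × 1.06×10^10) = 1.810×10^-5 m⁴
I_req = 1.810×10^7 mm⁴
Solid circle: I = πd⁴/64  ⇒  d = (64I/π)^(1/4) = (64×1.810×10^7/π)^(1/4) = 139 mm

d ≈ 139 mm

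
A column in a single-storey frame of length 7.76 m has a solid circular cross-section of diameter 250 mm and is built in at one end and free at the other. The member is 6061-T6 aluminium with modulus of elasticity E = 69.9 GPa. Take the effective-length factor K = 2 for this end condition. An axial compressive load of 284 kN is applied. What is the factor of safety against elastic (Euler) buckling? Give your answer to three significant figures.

n ≈ 1.93

I = πd⁴/64 = π×250⁴/64 = 1.917×10^8 mm⁴
I = 1.917×10^8 mm⁴ = 1.917×10^-4 m⁴
Effective length L_e = K·L = 2 × 7.76 = 15.52 m
P_cr = π²EI / L_e² = π² × 69.9×10⁹ × 1.917×10^-4 / 15.52² = 5.492×10^5 N
Factor of safety n = P_cr / P = 549.19 / 284 = 1.93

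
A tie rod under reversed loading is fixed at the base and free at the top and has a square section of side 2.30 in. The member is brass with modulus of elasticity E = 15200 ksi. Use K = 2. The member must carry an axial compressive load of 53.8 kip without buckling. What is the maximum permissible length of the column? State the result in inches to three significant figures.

L_max ≈ 40.3 in

I = a⁴/12 = 2.30⁴/12 = 2.332 in⁴
At the buckling limit P_cr = P = 5.380×10^4 lb
From P_cr = π²EI/(K·L)²:  L = (1/K)·√(π²EI/P_cr) = (1/2)·√(π²×1.52×10^7×2.332/5.380×10^4)
L = 40.3 in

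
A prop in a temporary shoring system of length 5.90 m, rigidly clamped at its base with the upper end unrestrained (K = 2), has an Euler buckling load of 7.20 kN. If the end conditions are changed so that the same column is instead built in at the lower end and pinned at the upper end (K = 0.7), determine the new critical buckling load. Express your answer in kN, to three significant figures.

P_cr ∝ 1/K², so P_cr,new = P_cr,old × (K_old/K_new)² = 7.20 × (2/0.7)²
= 7.20 × 8.163 = 58.8 kN

P_cr ≈ 58.8 kN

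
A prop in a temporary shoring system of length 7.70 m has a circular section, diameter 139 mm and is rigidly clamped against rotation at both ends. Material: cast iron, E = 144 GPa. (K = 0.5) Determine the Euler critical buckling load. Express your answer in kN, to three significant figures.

P_cr ≈ 1760 kN

I = πd⁴/64 = π×139⁴/64 = 1.832×10^7 mm⁴
I = 1.832×10^7 mm⁴ = 1.832×10^-5 m⁴
Effective length L_e = K·L = 0.5 × 7.70 = 3.850 m
P_cr = π²EI / L_e² = π² × 144×10⁹ × 1.832×10^-5 / 3.850² = 1.757×10^6 N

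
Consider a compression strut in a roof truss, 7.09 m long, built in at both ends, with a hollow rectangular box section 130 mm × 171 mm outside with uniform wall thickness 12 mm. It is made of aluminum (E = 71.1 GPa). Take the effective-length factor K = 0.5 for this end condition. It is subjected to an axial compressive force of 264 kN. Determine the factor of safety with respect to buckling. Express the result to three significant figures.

n ≈ 3.54

Inner dimensions: h_i = 171 − 2×12 = 147.0 mm, b_i = 130 − 2×12 = 106.0 mm
Weak-axis I_min = (h_o·b_o³ − h_i·b_i³)/12 with b_o = 130, b_i = 106.0 mm (shorter outer/inner sides).
I_min = (171×130³ − 147.0×106.0³)/12 = 1.672×10^7 mm⁴
I = 1.672×10^7 mm⁴ = 1.672×10^-5 m⁴
Effective length L_e = K·L = 0.5 × 7.09 = 3.545 m
P_cr = π²EI / L_e² = π² × 71.1×10⁹ × 1.672×10^-5 / 3.545² = 9.335×10^5 N
Factor of safety n = P_cr / P = 933.48 / 264 = 3.54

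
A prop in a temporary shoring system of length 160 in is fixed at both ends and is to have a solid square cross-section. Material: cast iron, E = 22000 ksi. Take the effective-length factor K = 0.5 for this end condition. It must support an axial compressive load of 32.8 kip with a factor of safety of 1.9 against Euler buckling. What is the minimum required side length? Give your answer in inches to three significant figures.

Required P_cr = n·P = 1.9 × 32.8 = 62.32 kip
L_e = K·L = 0.5 × 160 = 80.00 in
Required I = P_cr·L_e²/(π²E) = 6.232×10^4 × 80.00² / (π² × 2.20×10^7) = 1.837 in⁴
Solid square: I = a⁴/12  ⇒  a = (12I)^(1/4) = (12×1.837)^(1/4) = 2.17 in

a ≈ 2.17 in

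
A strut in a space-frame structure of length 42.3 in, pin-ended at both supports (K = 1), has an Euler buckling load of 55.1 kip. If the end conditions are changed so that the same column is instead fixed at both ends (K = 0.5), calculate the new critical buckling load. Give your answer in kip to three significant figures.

P_cr ≈ 220 kip

P_cr ∝ 1/K², so P_cr,new = P_cr,old × (K_old/K_new)² = 55.1 × (1/0.5)²
= 55.1 × 4.000 = 220 kip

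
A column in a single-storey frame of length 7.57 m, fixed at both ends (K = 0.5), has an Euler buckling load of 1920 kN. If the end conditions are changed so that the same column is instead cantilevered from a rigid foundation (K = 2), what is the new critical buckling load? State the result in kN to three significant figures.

P_cr ≈ 120 kN

P_cr ∝ 1/K², so P_cr,new = P_cr,old × (K_old/K_new)² = 1920 × (0.5/2)²
= 1920 × 0.06250 = 120 kN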